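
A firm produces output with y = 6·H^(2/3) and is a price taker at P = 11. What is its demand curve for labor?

MP_H = (2/3)·6·H^(-1/3) = 4·H^(-1/3).
Setting P·MP_H = w: 44·H^(-1/3) = w.
Solving for H: H^(-1/3) = w/44, so H = (44/w)^(3).

H(w) = 85184/w³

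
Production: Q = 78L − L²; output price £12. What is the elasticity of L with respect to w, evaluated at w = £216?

ε = -0.3

From P·MP_L = w with MP_L = 78 − 2L, labor demand is L(w) = (78 − w/12)/2.
dL/dw = −1/(24) = -1/24.
At w = 216, L = 30, so ε = (dL/dw)·(w/L) = (-1/24)·(216/30) = -0.3.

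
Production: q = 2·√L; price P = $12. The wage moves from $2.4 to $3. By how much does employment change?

From P·MP_L = w with MP_L = L^(-1/2), the labor demand is L(w) = (12/w)^(2).
At w = 2.4: L = 25. At w = 3: L = 16.
ΔL = 16 − 25 = -9.

ΔL = -9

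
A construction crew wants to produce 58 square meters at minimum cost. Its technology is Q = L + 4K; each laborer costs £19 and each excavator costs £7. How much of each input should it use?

L* = 0, K* = 14.5

The inputs are perfect substitutes, so the firm uses whichever has the lower cost per unit of output.
Cost per unit of output via L is 19; via K it is 1.75. K is cheaper.
Producing Q = 58 with K alone: L = 0, K = 14.5.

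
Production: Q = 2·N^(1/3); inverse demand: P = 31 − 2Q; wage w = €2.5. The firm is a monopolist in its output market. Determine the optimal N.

Marginal revenue from the inverse demand is MR = 31 − 4Q.
The marginal product is MP_N = (2/3)·N^(-2/3).
A monopolist hires until marginal revenue product equals the wage: MR·MP_N = w.
At N, Q = 2·N^(1/3). Substituting and solving: (31 − 8·N^(1/3))·(2/3)·N^(-2/3) = 2.5 gives N = 8.

N* = 8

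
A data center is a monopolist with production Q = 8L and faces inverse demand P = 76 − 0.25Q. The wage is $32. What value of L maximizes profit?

Marginal revenue from the inverse demand is MR = 76 − 0.5Q.
The marginal product is MP_L = 8.
A monopolist hires until marginal revenue product equals the wage: MR·MP_L = w.
(76 − 4L)·8 = 32, so L = 18.

L* = 18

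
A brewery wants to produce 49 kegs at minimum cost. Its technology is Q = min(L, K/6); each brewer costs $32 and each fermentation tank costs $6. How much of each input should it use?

L* = 49, K* = 294

With a fixed-proportions technology, the cost-minimizing bundle uses no slack in either input: L = K/6 = Q.
So L = 49 and K = 6·49 = 294.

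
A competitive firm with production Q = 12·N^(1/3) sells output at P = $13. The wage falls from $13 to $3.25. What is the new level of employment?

N* = 64

From P·MP_N = w with MP_N = 4·N^(-2/3), the labor demand is N(w) = (52/w)^(3/2).
At w = 13: N = 8. At w = 3.25: N = 64.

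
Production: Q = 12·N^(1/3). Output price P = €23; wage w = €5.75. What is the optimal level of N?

MP_N = (1/3)·12·N^(-2/3) = 4·N^(-2/3).
Profit maximization for a price taker requires P·MP_N = w: 23·4·N^(-2/3) = 5.75.
So N^(-2/3) = 0.0625, which gives N = 64.

N* = 64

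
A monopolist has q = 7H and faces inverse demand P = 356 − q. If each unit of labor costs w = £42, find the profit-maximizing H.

Marginal revenue from the inverse demand is MR = 356 − 2q.
The marginal product is MP_H = 7.
A monopolist hires until marginal revenue product equals the wage: MR·MP_H = w.
(356 − 14H)·7 = 42, so H = 25.

H* = 25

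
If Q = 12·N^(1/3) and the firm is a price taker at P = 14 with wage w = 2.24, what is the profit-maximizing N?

MP_N = (1/3)·12·N^(-2/3) = 4·N^(-2/3).
Profit maximization for a price taker requires P·MP_N = w: 14·4·N^(-2/3) = 2.24.
So N^(-2/3) = 0.04, which gives N = 125.

N* = 125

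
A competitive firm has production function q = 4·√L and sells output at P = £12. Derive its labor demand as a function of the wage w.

L(w) = 576/w²

MP_L = (1/2)·4·L^(-1/2) = 2·L^(-1/2).
Setting P·MP_L = w: 24·L^(-1/2) = w.
Solving for L: L^(-1/2) = w/24, so L = (24/w)^(2).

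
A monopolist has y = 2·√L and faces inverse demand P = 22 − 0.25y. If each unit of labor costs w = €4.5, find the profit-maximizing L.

Marginal revenue from the inverse demand is MR = 22 − 0.5y.
The marginal product is MP_L = L^(-1/2).
A monopolist hires until marginal revenue product equals the wage: MR·MP_L = w.
At L, y = 2·√L. Substituting and solving: (22 − √L)·L^(-1/2) = 4.5 gives L = 16.

L* = 16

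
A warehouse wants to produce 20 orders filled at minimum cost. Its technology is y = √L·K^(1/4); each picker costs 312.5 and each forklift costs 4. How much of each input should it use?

Cost minimization requires the marginal rate of technical substitution to equal the input-price ratio: MP_L/MP_K = w/r.
Here MP_L/MP_K = (1/2)·(K/L)/(1/4) = 2·(K/L). Setting this equal to 312.5/4 = 78.125 gives K = 39.0625L.
Substituting into y = 20: L^(1/2)·(39.0625L)^(1/4) = 20.
Solving, L = 16 and K = 625.

L* = 16, K* = 625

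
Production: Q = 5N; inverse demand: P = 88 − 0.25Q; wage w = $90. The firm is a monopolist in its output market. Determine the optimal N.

N* = 28

Marginal revenue from the inverse demand is MR = 88 − 0.5Q.
The marginal product is MP_N = 5.
A monopolist hires until marginal revenue product equals the wage: MR·MP_N = w.
(88 − 2.5N)·5 = 90, so N = 28.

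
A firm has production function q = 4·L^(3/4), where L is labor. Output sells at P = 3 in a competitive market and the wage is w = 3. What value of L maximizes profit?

MP_L = (3/4)·4·L^(-1/4) = 3·L^(-1/4).
Profit maximization for a price taker requires P·MP_L = w: 3·3·L^(-1/4) = 3.
So L^(-1/4) = 1/3, which gives L = 81.

L* = 81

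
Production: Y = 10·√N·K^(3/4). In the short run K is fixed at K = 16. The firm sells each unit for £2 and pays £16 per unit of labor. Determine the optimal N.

N* = 25

With K = 16, MP_N = (1/2)·10·N^(-1/2)·16^(3/4) = 40·N^(-1/2).
Profit maximization for a price taker requires P·MP_N = w: 2·40·N^(-1/2) = 16.
So N^(-1/2) = 0.2, which gives N = 25.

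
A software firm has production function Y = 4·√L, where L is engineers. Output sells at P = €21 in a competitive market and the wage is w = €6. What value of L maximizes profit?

L* = 49

MP_L = (1/2)·4·L^(-1/2) = 2·L^(-1/2).
Profit maximization for a price taker requires P·MP_L = w: 21·2·L^(-1/2) = 6.
So L^(-1/2) = 1/7, which gives L = 49.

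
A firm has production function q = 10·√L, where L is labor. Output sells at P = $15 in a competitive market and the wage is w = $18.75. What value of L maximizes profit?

L* = 16

MP_L = (1/2)·10·L^(-1/2) = 5·L^(-1/2).
Profit maximization for a price taker requires P·MP_L = w: 15·5·L^(-1/2) = 18.75.
So L^(-1/2) = 0.25, which gives L = 16.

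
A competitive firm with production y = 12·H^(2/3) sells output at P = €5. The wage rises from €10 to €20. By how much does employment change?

From P·MP_H = w with MP_H = 8·H^(-1/3), the labor demand is H(w) = (40/w)^(3).
At w = 10: H = 64. At w = 20: H = 8.
ΔH = 8 − 64 = -56.

ΔH = -56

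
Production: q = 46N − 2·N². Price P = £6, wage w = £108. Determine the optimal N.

The marginal product of N is MP_N = 46 − 4N.
A price-taking firm hires until the value of the marginal product equals the wage: P·MP_N = w, so 6·(46 − 4N) = 108.
Then 46 − 4N = 18, giving N = 7.

N* = 7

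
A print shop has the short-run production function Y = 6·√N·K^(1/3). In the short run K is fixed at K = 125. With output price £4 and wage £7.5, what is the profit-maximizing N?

N* = 64

With K = 125, MP_N = (1/2)·6·N^(-1/2)·125^(1/3) = 15·N^(-1/2).
Profit maximization for a price taker requires P·MP_N = w: 4·15·N^(-1/2) = 7.5.
So N^(-1/2) = 0.125, which gives N = 64.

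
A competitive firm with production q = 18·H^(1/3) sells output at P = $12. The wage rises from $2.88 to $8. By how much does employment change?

ΔH = -98

From P·MP_H = w with MP_H = 6·H^(-2/3), the labor demand is H(w) = (72/w)^(3/2).
At w = 2.88: H = 125. At w = 8: H = 27.
ΔH = 27 − 125 = -98.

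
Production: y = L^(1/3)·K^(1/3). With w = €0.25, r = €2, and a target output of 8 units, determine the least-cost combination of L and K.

Cost minimization requires the marginal rate of technical substitution to equal the input-price ratio: MP_L/MP_K = w/r.
Here MP_L/MP_K = (1/3)·(K/L)/(1/3) = (K/L). Setting this equal to 0.25/2 = 0.125 gives K = 0.125L.
Substituting into y = 8: L^(1/3)·(0.125L)^(1/3) = 8.
Solving, L = 64 and K = 8.

L* = 64, K* = 8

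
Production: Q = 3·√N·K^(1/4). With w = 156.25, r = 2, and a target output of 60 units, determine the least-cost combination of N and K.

Cost minimization requires the marginal rate of technical substitution to equal the input-price ratio: MP_N/MP_K = w/r.
Here MP_N/MP_K = (1/2)·(K/N)/(1/4) = 2·(K/N). Setting this equal to 156.25/2 = 78.125 gives K = 39.0625N.
Substituting into Q = 60: 3·N^(1/2)·(39.0625N)^(1/4) = 60.
Solving, N = 16 and K = 625.

N* = 16, K* = 625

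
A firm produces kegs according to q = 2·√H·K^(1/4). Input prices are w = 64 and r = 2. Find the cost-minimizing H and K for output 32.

H* = 16, K* = 256

Cost minimization requires the marginal rate of technical substitution to equal the input-price ratio: MP_H/MP_K = w/r.
Here MP_H/MP_K = (1/2)·(K/H)/(1/4) = 2·(K/H). Setting this equal to 64/2 = 32 gives K = 16H.
Substituting into q = 32: 2·H^(1/2)·(16H)^(1/4) = 32.
Solving, H = 16 and K = 256.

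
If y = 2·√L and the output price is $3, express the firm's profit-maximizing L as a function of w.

L(w) = 9/w²

MP_L = (1/2)·2·L^(-1/2) = L^(-1/2).
Setting P·MP_L = w: 3·L^(-1/2) = w.
Solving for L: L^(-1/2) = w/3, so L = (3/w)^(2).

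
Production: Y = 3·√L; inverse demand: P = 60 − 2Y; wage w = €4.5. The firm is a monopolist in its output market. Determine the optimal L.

Marginal revenue from the inverse demand is MR = 60 − 4Y.
The marginal product is MP_L = 1.5·L^(-1/2).
A monopolist hires until marginal revenue product equals the wage: MR·MP_L = w.
At L, Y = 3·√L. Substituting and solving: (60 − 12·√L)·1.5·L^(-1/2) = 4.5 gives L = 16.

L* = 16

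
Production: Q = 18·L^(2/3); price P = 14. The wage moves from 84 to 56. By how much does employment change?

From P·MP_L = w with MP_L = 12·L^(-1/3), the labor demand is L(w) = (168/w)^(3).
At w = 84: L = 8. At w = 56: L = 27.
ΔL = 27 − 8 = 19.

ΔL = 19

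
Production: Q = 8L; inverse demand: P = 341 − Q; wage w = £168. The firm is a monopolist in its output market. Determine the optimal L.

L* = 20

Marginal revenue from the inverse demand is MR = 341 − 2Q.
The marginal product is MP_L = 8.
A monopolist hires until marginal revenue product equals the wage: MR·MP_L = w.
(341 − 16L)·8 = 168, so L = 20.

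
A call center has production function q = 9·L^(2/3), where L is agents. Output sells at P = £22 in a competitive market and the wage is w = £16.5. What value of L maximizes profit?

MP_L = (2/3)·9·L^(-1/3) = 6·L^(-1/3).
Profit maximization for a price taker requires P·MP_L = w: 22·6·L^(-1/3) = 16.5.
So L^(-1/3) = 0.125, which gives L = 512.

L* = 512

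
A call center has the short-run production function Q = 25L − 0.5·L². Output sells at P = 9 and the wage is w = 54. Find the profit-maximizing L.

L* = 19

The marginal product of L is MP_L = 25 − L.
A price-taking firm hires until the value of the marginal product equals the wage: P·MP_L = w, so 9·(25 − L) = 54.
Then 25 − L = 6, giving L = 19.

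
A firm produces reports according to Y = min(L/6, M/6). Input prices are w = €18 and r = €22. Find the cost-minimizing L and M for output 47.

L* = 282, M* = 282

With a fixed-proportions technology, the cost-minimizing bundle uses no slack in either input: L/6 = M/6 = Y.
So L = 6·47 = 282 and M = 6·47 = 282.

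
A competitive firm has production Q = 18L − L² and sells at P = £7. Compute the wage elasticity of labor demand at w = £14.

From P·MP_L = w with MP_L = 18 − 2L, labor demand is L(w) = (18 − w/7)/2.
dL/dw = −1/(14) = -1/14.
At w = 14, L = 8, so ε = (dL/dw)·(w/L) = (-1/14)·(14/8) = -0.125.

ε = -0.125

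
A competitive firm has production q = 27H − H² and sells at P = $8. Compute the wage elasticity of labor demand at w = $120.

ε = -1.25

From P·MP_H = w with MP_H = 27 − 2H, labor demand is H(w) = (27 − w/8)/2.
dH/dw = −1/(16) = -0.0625.
At w = 120, H = 6, so ε = (dH/dw)·(w/H) = (-0.0625)·(120/6) = -1.25.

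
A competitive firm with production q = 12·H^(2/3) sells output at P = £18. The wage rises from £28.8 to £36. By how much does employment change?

ΔH = -61

From P·MP_H = w with MP_H = 8·H^(-1/3), the labor demand is H(w) = (144/w)^(3).
At w = 28.8: H = 125. At w = 36: H = 64.
ΔH = 64 − 125 = -61.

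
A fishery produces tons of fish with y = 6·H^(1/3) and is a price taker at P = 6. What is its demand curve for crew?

H(w) = (12/w)^(3/2)

MP_H = (1/3)·6·H^(-2/3) = 2·H^(-2/3).
Setting P·MP_H = w: 12·H^(-2/3) = w.
Solving for H: H^(-2/3) = w/12, so H = (12/w)^(3/2).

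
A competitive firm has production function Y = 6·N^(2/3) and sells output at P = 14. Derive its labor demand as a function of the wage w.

MP_N = (2/3)·6·N^(-1/3) = 4·N^(-1/3).
Setting P·MP_N = w: 56·N^(-1/3) = w.
Solving for N: N^(-1/3) = w/56, so N = (56/w)^(3).

N(w) = 175616/w³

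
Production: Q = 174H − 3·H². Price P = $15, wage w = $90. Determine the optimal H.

H* = 28

The marginal product of H is MP_H = 174 − 6H.
A price-taking firm hires until the value of the marginal product equals the wage: P·MP_H = w, so 15·(174 − 6H) = 90.
Then 174 − 6H = 6, giving H = 28.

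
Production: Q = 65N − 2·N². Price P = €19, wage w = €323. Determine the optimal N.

The marginal product of N is MP_N = 65 − 4N.
A price-taking firm hires until the value of the marginal product equals the wage: P·MP_N = w, so 19·(65 − 4N) = 323.
Then 65 − 4N = 17, giving N = 12.

N* = 12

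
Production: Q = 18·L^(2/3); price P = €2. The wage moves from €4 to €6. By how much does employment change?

From P·MP_L = w with MP_L = 12·L^(-1/3), the labor demand is L(w) = (24/w)^(3).
At w = 4: L = 216. At w = 6: L = 64.
ΔL = 64 − 216 = -152.

ΔL = -152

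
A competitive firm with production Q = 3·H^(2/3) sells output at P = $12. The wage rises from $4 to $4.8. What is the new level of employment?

H* = 125

From P·MP_H = w with MP_H = 2·H^(-1/3), the labor demand is H(w) = (24/w)^(3).
At w = 4: H = 216. At w = 4.8: H = 125.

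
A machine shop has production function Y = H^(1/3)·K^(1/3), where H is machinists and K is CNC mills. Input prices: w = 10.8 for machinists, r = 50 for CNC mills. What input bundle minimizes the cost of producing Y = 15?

Cost minimization requires the marginal rate of technical substitution to equal the input-price ratio: MP_H/MP_K = w/r.
Here MP_H/MP_K = (1/3)·(K/H)/(1/3) = (K/H). Setting this equal to 10.8/50 = 0.216 gives K = 0.216H.
Substituting into Y = 15: H^(1/3)·(0.216H)^(1/3) = 15.
Solving, H = 125 and K = 27.

H* = 125, K* = 27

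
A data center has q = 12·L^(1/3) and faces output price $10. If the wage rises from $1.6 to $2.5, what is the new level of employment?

From P·MP_L = w with MP_L = 4·L^(-2/3), the labor demand is L(w) = (40/w)^(3/2).
At w = 1.6: L = 125. At w = 2.5: L = 64.

L* = 64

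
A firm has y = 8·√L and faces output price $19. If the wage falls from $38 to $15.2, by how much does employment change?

ΔL = 21

From P·MP_L = w with MP_L = 4·L^(-1/2), the labor demand is L(w) = (76/w)^(2).
At w = 38: L = 4. At w = 15.2: L = 25.
ΔL = 25 − 4 = 21.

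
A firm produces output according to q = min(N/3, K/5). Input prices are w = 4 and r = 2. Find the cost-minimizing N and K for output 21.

N* = 63, K* = 105

With a fixed-proportions technology, the cost-minimizing bundle uses no slack in either input: N/3 = K/5 = q.
So N = 3·21 = 63 and K = 5·21 = 105.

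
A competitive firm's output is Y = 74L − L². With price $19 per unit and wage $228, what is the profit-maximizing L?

The marginal product of L is MP_L = 74 − 2L.
A price-taking firm hires until the value of the marginal product equals the wage: P·MP_L = w, so 19·(74 − 2L) = 228.
Then 74 − 2L = 12, giving L = 31.

L* = 31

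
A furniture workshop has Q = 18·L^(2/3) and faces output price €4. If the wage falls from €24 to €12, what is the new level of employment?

L* = 64

From P·MP_L = w with MP_L = 12·L^(-1/3), the labor demand is L(w) = (48/w)^(3).
At w = 24: L = 8. At w = 12: L = 64.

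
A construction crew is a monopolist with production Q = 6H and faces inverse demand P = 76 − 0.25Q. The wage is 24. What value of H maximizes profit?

H* = 24

Marginal revenue from the inverse demand is MR = 76 − 0.5Q.
The marginal product is MP_H = 6.
A monopolist hires until marginal revenue product equals the wage: MR·MP_H = w.
(76 − 3H)·6 = 24, so H = 24.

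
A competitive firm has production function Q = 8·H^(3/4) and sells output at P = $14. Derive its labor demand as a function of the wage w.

MP_H = (3/4)·8·H^(-1/4) = 6·H^(-1/4).
Setting P·MP_H = w: 84·H^(-1/4) = w.
Solving for H: H^(-1/4) = w/84, so H = (84/w)^(4).

H(w) = (84/w)^(4)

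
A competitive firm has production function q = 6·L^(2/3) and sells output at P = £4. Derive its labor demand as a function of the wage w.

L(w) = 4096/w³

MP_L = (2/3)·6·L^(-1/3) = 4·L^(-1/3).
Setting P·MP_L = w: 16·L^(-1/3) = w.
Solving for L: L^(-1/3) = w/16, so L = (16/w)^(3).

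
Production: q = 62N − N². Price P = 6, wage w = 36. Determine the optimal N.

N* = 28

The marginal product of N is MP_N = 62 − 2N.
A price-taking firm hires until the value of the marginal product equals the wage: P·MP_N = w, so 6·(62 − 2N) = 36.
Then 62 − 2N = 6, giving N = 28.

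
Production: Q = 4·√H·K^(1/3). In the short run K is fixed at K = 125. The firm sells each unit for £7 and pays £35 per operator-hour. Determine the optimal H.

With K = 125, MP_H = (1/2)·4·H^(-1/2)·125^(1/3) = 10·H^(-1/2).
Profit maximization for a price taker requires P·MP_H = w: 7·10·H^(-1/2) = 35.
So H^(-1/2) = 0.5, which gives H = 4.

H* = 4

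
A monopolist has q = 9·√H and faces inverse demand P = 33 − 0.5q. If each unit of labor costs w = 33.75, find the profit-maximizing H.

H* = 4

Marginal revenue from the inverse demand is MR = 33 − q.
The marginal product is MP_H = 4.5·H^(-1/2).
A monopolist hires until marginal revenue product equals the wage: MR·MP_H = w.
At H, q = 9·√H. Substituting and solving: (33 − 9·√H)·4.5·H^(-1/2) = 33.75 gives H = 4.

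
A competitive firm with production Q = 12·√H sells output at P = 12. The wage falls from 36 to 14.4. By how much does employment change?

ΔH = 21

From P·MP_H = w with MP_H = 6·H^(-1/2), the labor demand is H(w) = (72/w)^(2).
At w = 36: H = 4. At w = 14.4: H = 25.
ΔH = 25 − 4 = 21.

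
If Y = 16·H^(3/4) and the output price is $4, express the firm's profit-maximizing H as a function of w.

H(w) = 5308416/w^(4)

MP_H = (3/4)·16·H^(-1/4) = 12·H^(-1/4).
Setting P·MP_H = w: 48·H^(-1/4) = w.
Solving for H: H^(-1/4) = w/48, so H = (48/w)^(4).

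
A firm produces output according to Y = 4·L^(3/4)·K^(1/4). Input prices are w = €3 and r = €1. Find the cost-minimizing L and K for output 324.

Cost minimization requires the marginal rate of technical substitution to equal the input-price ratio: MP_L/MP_K = w/r.
Here MP_L/MP_K = (3/4)·(K/L)/(1/4) = 3·(K/L). Setting this equal to 3/1 = 3 gives K = L.
Substituting into Y = 324: 4·L^(3/4)·(L)^(1/4) = 324.
Solving, L = 81 and K = 81.

L* = 81, K* = 81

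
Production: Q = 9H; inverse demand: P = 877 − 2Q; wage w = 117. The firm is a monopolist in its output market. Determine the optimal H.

Marginal revenue from the inverse demand is MR = 877 − 4Q.
The marginal product is MP_H = 9.
A monopolist hires until marginal revenue product equals the wage: MR·MP_H = w.
(877 − 36H)·9 = 117, so H = 24.

H* = 24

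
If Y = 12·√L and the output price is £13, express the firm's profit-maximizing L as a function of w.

MP_L = (1/2)·12·L^(-1/2) = 6·L^(-1/2).
Setting P·MP_L = w: 78·L^(-1/2) = w.
Solving for L: L^(-1/2) = w/78, so L = (78/w)^(2).

L(w) = 6084/w²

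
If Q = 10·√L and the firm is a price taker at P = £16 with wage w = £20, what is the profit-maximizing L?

MP_L = (1/2)·10·L^(-1/2) = 5·L^(-1/2).
Profit maximization for a price taker requires P·MP_L = w: 16·5·L^(-1/2) = 20.
So L^(-1/2) = 0.25, which gives L = 16.

L* = 16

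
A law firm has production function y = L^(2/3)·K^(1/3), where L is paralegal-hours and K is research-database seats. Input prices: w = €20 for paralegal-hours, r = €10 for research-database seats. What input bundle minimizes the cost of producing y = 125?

L* = 125, K* = 125

Cost minimization requires the marginal rate of technical substitution to equal the input-price ratio: MP_L/MP_K = w/r.
Here MP_L/MP_K = (2/3)·(K/L)/(1/3) = 2·(K/L). Setting this equal to 20/10 = 2 gives K = L.
Substituting into y = 125: L^(2/3)·(L)^(1/3) = 125.
Solving, L = 125 and K = 125.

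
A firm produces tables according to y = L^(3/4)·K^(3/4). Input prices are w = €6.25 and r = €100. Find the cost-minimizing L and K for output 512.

L* = 256, K* = 16

Cost minimization requires the marginal rate of technical substitution to equal the input-price ratio: MP_L/MP_K = w/r.
Here MP_L/MP_K = (3/4)·(K/L)/(3/4) = (K/L). Setting this equal to 6.25/100 = 0.0625 gives K = 0.0625L.
Substituting into y = 512: L^(3/4)·(0.0625L)^(3/4) = 512.
Solving, L = 256 and K = 16.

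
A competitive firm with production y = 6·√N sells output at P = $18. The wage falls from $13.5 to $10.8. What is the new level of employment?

From P·MP_N = w with MP_N = 3·N^(-1/2), the labor demand is N(w) = (54/w)^(2).
At w = 13.5: N = 16. At w = 10.8: N = 25.

N* = 25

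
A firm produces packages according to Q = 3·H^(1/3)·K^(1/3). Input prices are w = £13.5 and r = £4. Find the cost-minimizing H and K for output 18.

H* = 8, K* = 27

Cost minimization requires the marginal rate of technical substitution to equal the input-price ratio: MP_H/MP_K = w/r.
Here MP_H/MP_K = (1/3)·(K/H)/(1/3) = (K/H). Setting this equal to 13.5/4 = 3.375 gives K = 3.375H.
Substituting into Q = 18: 3·H^(1/3)·(3.375H)^(1/3) = 18.
Solving, H = 8 and K = 27.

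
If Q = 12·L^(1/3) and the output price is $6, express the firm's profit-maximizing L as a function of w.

MP_L = (1/3)·12·L^(-2/3) = 4·L^(-2/3).
Setting P·MP_L = w: 24·L^(-2/3) = w.
Solving for L: L^(-2/3) = w/24, so L = (24/w)^(3/2).

L(w) = (24/w)^(3/2)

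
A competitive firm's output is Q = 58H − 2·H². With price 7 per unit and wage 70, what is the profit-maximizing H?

H* = 12

The marginal product of H is MP_H = 58 − 4H.
A price-taking firm hires until the value of the marginal product equals the wage: P·MP_H = w, so 7·(58 − 4H) = 70.
Then 58 − 4H = 10, giving H = 12.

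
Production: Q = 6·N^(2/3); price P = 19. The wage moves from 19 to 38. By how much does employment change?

From P·MP_N = w with MP_N = 4·N^(-1/3), the labor demand is N(w) = (76/w)^(3).
At w = 19: N = 64. At w = 38: N = 8.
ΔN = 8 − 64 = -56.

ΔN = -56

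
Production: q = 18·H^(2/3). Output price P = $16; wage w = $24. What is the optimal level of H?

H* = 512

MP_H = (2/3)·18·H^(-1/3) = 12·H^(-1/3).
Profit maximization for a price taker requires P·MP_H = w: 16·12·H^(-1/3) = 24.
So H^(-1/3) = 0.125, which gives H = 512.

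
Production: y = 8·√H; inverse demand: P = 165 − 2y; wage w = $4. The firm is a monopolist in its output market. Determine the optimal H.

Marginal revenue from the inverse demand is MR = 165 − 4y.
The marginal product is MP_H = 4·H^(-1/2).
A monopolist hires until marginal revenue product equals the wage: MR·MP_H = w.
At H, y = 8·√H. Substituting and solving: (165 − 32·√H)·4·H^(-1/2) = 4 gives H = 25.

H* = 25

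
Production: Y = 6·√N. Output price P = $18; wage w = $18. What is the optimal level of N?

MP_N = (1/2)·6·N^(-1/2) = 3·N^(-1/2).
Profit maximization for a price taker requires P·MP_N = w: 18·3·N^(-1/2) = 18.
So N^(-1/2) = 1/3, which gives N = 9.

N* = 9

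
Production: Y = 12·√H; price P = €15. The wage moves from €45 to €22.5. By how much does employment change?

From P·MP_H = w with MP_H = 6·H^(-1/2), the labor demand is H(w) = (90/w)^(2).
At w = 45: H = 4. At w = 22.5: H = 16.
ΔH = 16 − 4 = 12.

ΔH = 12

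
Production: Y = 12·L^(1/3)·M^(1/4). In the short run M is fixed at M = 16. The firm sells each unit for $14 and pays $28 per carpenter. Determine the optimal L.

L* = 8

With M = 16, MP_L = (1/3)·12·L^(-2/3)·16^(1/4) = 8·L^(-2/3).
Profit maximization for a price taker requires P·MP_L = w: 14·8·L^(-2/3) = 28.
So L^(-2/3) = 0.25, which gives L = 8.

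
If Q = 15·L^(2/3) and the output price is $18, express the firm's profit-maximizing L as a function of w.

MP_L = (2/3)·15·L^(-1/3) = 10·L^(-1/3).
Setting P·MP_L = w: 180·L^(-1/3) = w.
Solving for L: L^(-1/3) = w/180, so L = (180/w)^(3).

L(w) = 5832000/w³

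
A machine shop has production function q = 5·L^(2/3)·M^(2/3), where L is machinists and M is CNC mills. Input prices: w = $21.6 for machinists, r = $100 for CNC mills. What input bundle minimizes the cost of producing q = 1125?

Cost minimization requires the marginal rate of technical substitution to equal the input-price ratio: MP_L/MP_M = w/r.
Here MP_L/MP_M = (2/3)·(M/L)/(2/3) = (M/L). Setting this equal to 21.6/100 = 0.216 gives M = 0.216L.
Substituting into q = 1125: 5·L^(2/3)·(0.216L)^(2/3) = 1125.
Solving, L = 125 and M = 27.

L* = 125, M* = 27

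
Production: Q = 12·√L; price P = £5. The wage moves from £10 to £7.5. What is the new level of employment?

L* = 16

From P·MP_L = w with MP_L = 6·L^(-1/2), the labor demand is L(w) = (30/w)^(2).
At w = 10: L = 9. At w = 7.5: L = 16.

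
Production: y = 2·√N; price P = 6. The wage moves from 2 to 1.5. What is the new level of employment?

From P·MP_N = w with MP_N = N^(-1/2), the labor demand is N(w) = (6/w)^(2).
At w = 2: N = 9. At w = 1.5: N = 16.

N* = 16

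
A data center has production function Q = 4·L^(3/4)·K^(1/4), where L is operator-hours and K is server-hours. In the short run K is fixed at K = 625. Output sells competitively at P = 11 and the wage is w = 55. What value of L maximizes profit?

With K = 625, MP_L = (3/4)·4·L^(-1/4)·625^(1/4) = 15·L^(-1/4).
Profit maximization for a price taker requires P·MP_L = w: 11·15·L^(-1/4) = 55.
So L^(-1/4) = 1/3, which gives L = 81.

L* = 81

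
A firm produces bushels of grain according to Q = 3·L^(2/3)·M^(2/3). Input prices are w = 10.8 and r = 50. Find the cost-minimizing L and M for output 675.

Cost minimization requires the marginal rate of technical substitution to equal the input-price ratio: MP_L/MP_M = w/r.
Here MP_L/MP_M = (2/3)·(M/L)/(2/3) = (M/L). Setting this equal to 10.8/50 = 0.216 gives M = 0.216L.
Substituting into Q = 675: 3·L^(2/3)·(0.216L)^(2/3) = 675.
Solving, L = 125 and M = 27.

L* = 125, M* = 27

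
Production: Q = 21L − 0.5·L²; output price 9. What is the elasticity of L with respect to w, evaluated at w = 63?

From P·MP_L = w with MP_L = 21 − L, labor demand is L(w) = 21 − w/9.
dL/dw = −1/(9) = -1/9.
At w = 63, L = 14, so ε = (dL/dw)·(w/L) = (-1/9)·(63/14) = -0.5.

ε = -0.5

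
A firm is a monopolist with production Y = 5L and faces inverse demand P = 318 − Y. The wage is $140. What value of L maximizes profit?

L* = 29

Marginal revenue from the inverse demand is MR = 318 − 2Y.
The marginal product is MP_L = 5.
A monopolist hires until marginal revenue product equals the wage: MR·MP_L = w.
(318 − 10L)·5 = 140, so L = 29.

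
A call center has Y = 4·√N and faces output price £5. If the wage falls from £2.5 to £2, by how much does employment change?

From P·MP_N = w with MP_N = 2·N^(-1/2), the labor demand is N(w) = (10/w)^(2).
At w = 2.5: N = 16. At w = 2: N = 25.
ΔN = 25 − 16 = 9.

ΔN = 9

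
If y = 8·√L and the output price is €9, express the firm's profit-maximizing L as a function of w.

MP_L = (1/2)·8·L^(-1/2) = 4·L^(-1/2).
Setting P·MP_L = w: 36·L^(-1/2) = w.
Solving for L: L^(-1/2) = w/36, so L = (36/w)^(2).

L(w) = 1296/w²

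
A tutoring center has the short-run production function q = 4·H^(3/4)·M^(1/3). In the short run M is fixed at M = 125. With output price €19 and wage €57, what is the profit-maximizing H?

H* = 625

With M = 125, MP_H = (3/4)·4·H^(-1/4)·125^(1/3) = 15·H^(-1/4).
Profit maximization for a price taker requires P·MP_H = w: 19·15·H^(-1/4) = 57.
So H^(-1/4) = 0.2, which gives H = 625.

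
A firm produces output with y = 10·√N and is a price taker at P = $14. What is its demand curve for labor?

N(w) = 4900/w²

MP_N = (1/2)·10·N^(-1/2) = 5·N^(-1/2).
Setting P·MP_N = w: 70·N^(-1/2) = w.
Solving for N: N^(-1/2) = w/70, so N = (70/w)^(2).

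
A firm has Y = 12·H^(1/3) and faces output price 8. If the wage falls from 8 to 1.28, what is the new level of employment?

H* = 125

From P·MP_H = w with MP_H = 4·H^(-2/3), the labor demand is H(w) = (32/w)^(3/2).
At w = 8: H = 8. At w = 1.28: H = 125.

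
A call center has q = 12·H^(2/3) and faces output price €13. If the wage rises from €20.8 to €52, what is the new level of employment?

From P·MP_H = w with MP_H = 8·H^(-1/3), the labor demand is H(w) = (104/w)^(3).
At w = 20.8: H = 125. At w = 52: H = 8.

H* = 8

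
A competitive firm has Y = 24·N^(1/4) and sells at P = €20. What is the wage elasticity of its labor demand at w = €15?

ε = -4/3

MP_N = (1/4)·24·N^(-3/4), so P·MP_N = w gives 120·N^(-3/4) = w.
Solving, N(w) = (120/w)^(4/3). This is a constant-elasticity form: N ∝ w^(−4/3), so ε = −4/3.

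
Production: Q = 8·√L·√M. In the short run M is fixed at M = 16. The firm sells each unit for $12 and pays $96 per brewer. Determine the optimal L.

L* = 4

With M = 16, MP_L = (1/2)·8·L^(-1/2)·16^(1/2) = 16·L^(-1/2).
Profit maximization for a price taker requires P·MP_L = w: 12·16·L^(-1/2) = 96.
So L^(-1/2) = 0.5, which gives L = 4.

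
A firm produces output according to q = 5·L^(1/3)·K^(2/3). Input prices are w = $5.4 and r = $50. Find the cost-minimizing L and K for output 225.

L* = 125, K* = 27

Cost minimization requires the marginal rate of technical substitution to equal the input-price ratio: MP_L/MP_K = w/r.
Here MP_L/MP_K = (1/3)·(K/L)/(2/3) = 0.5·(K/L). Setting this equal to 5.4/50 = 0.108 gives K = 0.216L.
Substituting into q = 225: 5·L^(1/3)·(0.216L)^(2/3) = 225.
Solving, L = 125 and K = 27.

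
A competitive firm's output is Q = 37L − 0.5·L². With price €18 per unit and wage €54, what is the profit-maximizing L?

The marginal product of L is MP_L = 37 − L.
A price-taking firm hires until the value of the marginal product equals the wage: P·MP_L = w, so 18·(37 − L) = 54.
Then 37 − L = 3, giving L = 34.

L* = 34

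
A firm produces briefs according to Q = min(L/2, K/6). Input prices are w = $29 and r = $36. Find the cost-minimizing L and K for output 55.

With a fixed-proportions technology, the cost-minimizing bundle uses no slack in either input: L/2 = K/6 = Q.
So L = 2·55 = 110 and K = 6·55 = 330.

L* = 110, K* = 330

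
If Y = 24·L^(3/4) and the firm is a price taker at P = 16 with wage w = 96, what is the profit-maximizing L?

L* = 81

MP_L = (3/4)·24·L^(-1/4) = 18·L^(-1/4).
Profit maximization for a price taker requires P·MP_L = w: 16·18·L^(-1/4) = 96.
So L^(-1/4) = 1/3, which gives L = 81.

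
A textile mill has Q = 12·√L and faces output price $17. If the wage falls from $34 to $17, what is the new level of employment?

L* = 36

From P·MP_L = w with MP_L = 6·L^(-1/2), the labor demand is L(w) = (102/w)^(2).
At w = 34: L = 9. At w = 17: L = 36.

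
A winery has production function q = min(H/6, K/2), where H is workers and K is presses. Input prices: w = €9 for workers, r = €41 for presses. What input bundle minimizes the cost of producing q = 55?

H* = 330, K* = 110

With a fixed-proportions technology, the cost-minimizing bundle uses no slack in either input: H/6 = K/2 = q.
So H = 6·55 = 330 and K = 2·55 = 110.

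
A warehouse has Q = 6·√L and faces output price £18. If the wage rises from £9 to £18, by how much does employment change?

From P·MP_L = w with MP_L = 3·L^(-1/2), the labor demand is L(w) = (54/w)^(2).
At w = 9: L = 36. At w = 18: L = 9.
ΔL = 9 − 36 = -27.

ΔL = -27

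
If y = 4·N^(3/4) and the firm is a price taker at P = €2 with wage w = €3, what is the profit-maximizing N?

N* = 16

MP_N = (3/4)·4·N^(-1/4) = 3·N^(-1/4).
Profit maximization for a price taker requires P·MP_N = w: 2·3·N^(-1/4) = 3.
So N^(-1/4) = 0.5, which gives N = 16.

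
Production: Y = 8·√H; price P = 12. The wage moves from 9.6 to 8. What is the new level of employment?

H* = 36

From P·MP_H = w with MP_H = 4·H^(-1/2), the labor demand is H(w) = (48/w)^(2).
At w = 9.6: H = 25. At w = 8: H = 36.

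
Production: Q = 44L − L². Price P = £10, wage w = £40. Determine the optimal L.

The marginal product of L is MP_L = 44 − 2L.
A price-taking firm hires until the value of the marginal product equals the wage: P·MP_L = w, so 10·(44 − 2L) = 40.
Then 44 − 2L = 4, giving L = 20.

L* = 20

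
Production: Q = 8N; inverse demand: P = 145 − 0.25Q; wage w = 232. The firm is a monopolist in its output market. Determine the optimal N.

Marginal revenue from the inverse demand is MR = 145 − 0.5Q.
The marginal product is MP_N = 8.
A monopolist hires until marginal revenue product equals the wage: MR·MP_N = w.
(145 − 4N)·8 = 232, so N = 29.

N* = 29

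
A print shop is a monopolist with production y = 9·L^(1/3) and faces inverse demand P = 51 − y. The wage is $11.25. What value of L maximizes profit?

Marginal revenue from the inverse demand is MR = 51 − 2y.
The marginal product is MP_L = 3·L^(-2/3).
A monopolist hires until marginal revenue product equals the wage: MR·MP_L = w.
At L, y = 9·L^(1/3). Substituting and solving: (51 − 18·L^(1/3))·3·L^(-2/3) = 11.25 gives L = 8.

L* = 8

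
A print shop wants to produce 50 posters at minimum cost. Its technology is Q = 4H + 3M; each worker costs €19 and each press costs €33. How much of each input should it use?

The inputs are perfect substitutes, so the firm uses whichever has the lower cost per unit of output.
Cost per unit of output via H is w/4 = 4.75; via M it is r/3 = 11. H is cheaper.
Producing Q = 50 with H alone: H = 12.5, M = 0.

H* = 12.5, M* = 0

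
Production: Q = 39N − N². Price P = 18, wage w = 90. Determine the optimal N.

The marginal product of N is MP_N = 39 − 2N.
A price-taking firm hires until the value of the marginal product equals the wage: P·MP_N = w, so 18·(39 − 2N) = 90.
Then 39 − 2N = 5, giving N = 17.

N* = 17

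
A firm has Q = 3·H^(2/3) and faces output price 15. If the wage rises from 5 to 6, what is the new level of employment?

From P·MP_H = w with MP_H = 2·H^(-1/3), the labor demand is H(w) = (30/w)^(3).
At w = 5: H = 216. At w = 6: H = 125.

H* = 125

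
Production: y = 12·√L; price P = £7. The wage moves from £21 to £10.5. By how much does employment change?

From P·MP_L = w with MP_L = 6·L^(-1/2), the labor demand is L(w) = (42/w)^(2).
At w = 21: L = 4. At w = 10.5: L = 16.
ΔL = 16 − 4 = 12.

ΔL = 12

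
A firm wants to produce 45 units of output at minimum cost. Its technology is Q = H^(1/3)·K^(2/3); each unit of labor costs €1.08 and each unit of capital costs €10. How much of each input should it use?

Cost minimization requires the marginal rate of technical substitution to equal the input-price ratio: MP_H/MP_K = w/r.
Here MP_H/MP_K = (1/3)·(K/H)/(2/3) = 0.5·(K/H). Setting this equal to 1.08/10 = 0.108 gives K = 0.216H.
Substituting into Q = 45: H^(1/3)·(0.216H)^(2/3) = 45.
Solving, H = 125 and K = 27.

H* = 125, K* = 27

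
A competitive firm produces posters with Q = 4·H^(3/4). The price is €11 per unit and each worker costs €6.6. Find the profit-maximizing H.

H* = 625

MP_H = (3/4)·4·H^(-1/4) = 3·H^(-1/4).
Profit maximization for a price taker requires P·MP_H = w: 11·3·H^(-1/4) = 6.6.
So H^(-1/4) = 0.2, which gives H = 625.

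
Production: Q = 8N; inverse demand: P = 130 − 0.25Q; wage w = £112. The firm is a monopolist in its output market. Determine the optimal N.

Marginal revenue from the inverse demand is MR = 130 − 0.5Q.
The marginal product is MP_N = 8.
A monopolist hires until marginal revenue product equals the wage: MR·MP_N = w.
(130 − 4N)·8 = 112, so N = 29.

N* = 29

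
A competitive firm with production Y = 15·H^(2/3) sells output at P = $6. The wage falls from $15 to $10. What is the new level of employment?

From P·MP_H = w with MP_H = 10·H^(-1/3), the labor demand is H(w) = (60/w)^(3).
At w = 15: H = 64. At w = 10: H = 216.

H* = 216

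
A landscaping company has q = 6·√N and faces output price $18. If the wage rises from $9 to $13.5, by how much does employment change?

From P·MP_N = w with MP_N = 3·N^(-1/2), the labor demand is N(w) = (54/w)^(2).
At w = 9: N = 36. At w = 13.5: N = 16.
ΔN = 16 − 36 = -20.

ΔN = -20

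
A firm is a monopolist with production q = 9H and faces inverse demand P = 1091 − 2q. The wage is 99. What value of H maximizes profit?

H* = 30

Marginal revenue from the inverse demand is MR = 1091 − 4q.
The marginal product is MP_H = 9.
A monopolist hires until marginal revenue product equals the wage: MR·MP_H = w.
(1091 − 36H)·9 = 99, so H = 30.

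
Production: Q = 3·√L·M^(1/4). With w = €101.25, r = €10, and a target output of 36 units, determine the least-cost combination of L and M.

Cost minimization requires the marginal rate of technical substitution to equal the input-price ratio: MP_L/MP_M = w/r.
Here MP_L/MP_M = (1/2)·(M/L)/(1/4) = 2·(M/L). Setting this equal to 101.25/10 = 10.125 gives M = 5.0625L.
Substituting into Q = 36: 3·L^(1/2)·(5.0625L)^(1/4) = 36.
Solving, L = 16 and M = 81.

L* = 16, M* = 81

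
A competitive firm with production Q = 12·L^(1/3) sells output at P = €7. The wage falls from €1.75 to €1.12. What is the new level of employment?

L* = 125

From P·MP_L = w with MP_L = 4·L^(-2/3), the labor demand is L(w) = (28/w)^(3/2).
At w = 1.75: L = 64. At w = 1.12: L = 125.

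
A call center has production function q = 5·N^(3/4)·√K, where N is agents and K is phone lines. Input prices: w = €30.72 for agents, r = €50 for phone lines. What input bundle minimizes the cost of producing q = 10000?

Cost minimization requires the marginal rate of technical substitution to equal the input-price ratio: MP_N/MP_K = w/r.
Here MP_N/MP_K = (3/4)·(K/N)/(1/2) = 1.5·(K/N). Setting this equal to 30.72/50 = 0.6144 gives K = 0.4096N.
Substituting into q = 10000: 5·N^(3/4)·(0.4096N)^(1/2) = 10000.
Solving, N = 625 and K = 256.

N* = 625, K* = 256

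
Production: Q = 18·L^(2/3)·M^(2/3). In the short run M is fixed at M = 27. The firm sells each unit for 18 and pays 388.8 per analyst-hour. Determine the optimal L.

With M = 27, MP_L = (2/3)·18·L^(-1/3)·27^(2/3) = 108·L^(-1/3).
Profit maximization for a price taker requires P·MP_L = w: 18·108·L^(-1/3) = 388.8.
So L^(-1/3) = 0.2, which gives L = 125.

L* = 125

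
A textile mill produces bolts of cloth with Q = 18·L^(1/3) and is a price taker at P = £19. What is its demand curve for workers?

MP_L = (1/3)·18·L^(-2/3) = 6·L^(-2/3).
Setting P·MP_L = w: 114·L^(-2/3) = w.
Solving for L: L^(-2/3) = w/114, so L = (114/w)^(3/2).

L(w) = (114/w)^(3/2)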